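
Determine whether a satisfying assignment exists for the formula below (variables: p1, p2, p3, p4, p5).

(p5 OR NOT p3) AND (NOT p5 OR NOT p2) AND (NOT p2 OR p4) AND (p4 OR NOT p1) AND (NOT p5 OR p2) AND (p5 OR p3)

No, unsatisfiable

Try p5 = true.
The clause (NOT p2) is unit, so p2 = false.
That conflicts with the unit clause (p2).
Undo p5 and try p5 = false.
The clause (NOT p3) is unit, so p3 = false.
That conflicts with the unit clause (p3).
Either choice for p5 ends in contradiction.
No assignment satisfies every clause.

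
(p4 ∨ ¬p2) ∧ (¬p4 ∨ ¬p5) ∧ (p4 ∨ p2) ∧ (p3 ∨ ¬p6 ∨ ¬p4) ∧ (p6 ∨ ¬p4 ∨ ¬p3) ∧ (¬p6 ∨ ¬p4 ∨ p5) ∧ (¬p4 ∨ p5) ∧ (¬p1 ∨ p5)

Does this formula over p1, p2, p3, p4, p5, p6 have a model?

Case p4 = True:
The clause (¬p5) is unit, so p5 = False.
Now (p5) is unsatisfied and unit — conflict.
Undo p4 and try p4 = False.
The clause (¬p2) is unit, so p2 = False.
Now (p2) is unsatisfied and unit — conflict.
Either choice for p4 ends in contradiction.
No assignment satisfies every clause.

No, unsatisfiable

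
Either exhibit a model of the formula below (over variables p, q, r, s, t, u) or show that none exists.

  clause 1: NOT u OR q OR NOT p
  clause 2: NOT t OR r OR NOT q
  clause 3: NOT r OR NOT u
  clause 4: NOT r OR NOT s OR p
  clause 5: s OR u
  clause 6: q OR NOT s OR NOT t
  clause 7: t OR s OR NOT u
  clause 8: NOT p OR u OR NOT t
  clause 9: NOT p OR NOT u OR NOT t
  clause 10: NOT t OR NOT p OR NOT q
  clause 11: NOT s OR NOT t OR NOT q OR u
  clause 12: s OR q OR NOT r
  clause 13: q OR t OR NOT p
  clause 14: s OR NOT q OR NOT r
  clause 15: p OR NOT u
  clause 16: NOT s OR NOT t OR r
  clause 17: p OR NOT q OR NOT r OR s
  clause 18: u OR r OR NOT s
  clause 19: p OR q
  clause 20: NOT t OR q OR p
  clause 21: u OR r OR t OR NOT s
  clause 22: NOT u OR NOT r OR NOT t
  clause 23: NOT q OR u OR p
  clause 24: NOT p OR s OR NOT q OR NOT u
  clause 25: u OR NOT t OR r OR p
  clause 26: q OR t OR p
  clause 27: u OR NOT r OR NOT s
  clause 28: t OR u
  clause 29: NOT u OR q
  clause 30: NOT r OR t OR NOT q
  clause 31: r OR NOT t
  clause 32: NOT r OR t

p ↦ true; q ↦ true; r ↦ false; s ↦ true; t ↦ false; u ↦ true

Suppose r = false.
(NOT t) alone gives t = false.
(u) alone gives u = true.
(s) alone gives s = true.
(p) alone gives p = true.
(q) alone gives q = true.
This assignment satisfies each clause.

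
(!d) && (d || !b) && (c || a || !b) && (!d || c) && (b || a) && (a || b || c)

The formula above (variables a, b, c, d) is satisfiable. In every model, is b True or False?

Suppose b = true.
Unit clause (!d) forces d = false.
But (d) is also a unit clause — contradiction.
So every satisfying assignment has b = False.

False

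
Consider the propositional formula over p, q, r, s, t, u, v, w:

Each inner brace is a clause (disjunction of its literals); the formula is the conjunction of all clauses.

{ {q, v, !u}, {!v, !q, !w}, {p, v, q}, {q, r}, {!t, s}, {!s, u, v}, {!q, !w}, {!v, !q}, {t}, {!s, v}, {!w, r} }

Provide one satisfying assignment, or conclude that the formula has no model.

p ↦ false; q ↦ false; r ↦ true; s ↦ true; t ↦ true; u ↦ true; v ↦ true; w ↦ true

(t) alone gives t = true.
(s) alone gives s = true.
(v) alone gives v = true.
(!q) alone gives q = false.
(r) alone gives r = true.
No clause remains; p, u, w are free.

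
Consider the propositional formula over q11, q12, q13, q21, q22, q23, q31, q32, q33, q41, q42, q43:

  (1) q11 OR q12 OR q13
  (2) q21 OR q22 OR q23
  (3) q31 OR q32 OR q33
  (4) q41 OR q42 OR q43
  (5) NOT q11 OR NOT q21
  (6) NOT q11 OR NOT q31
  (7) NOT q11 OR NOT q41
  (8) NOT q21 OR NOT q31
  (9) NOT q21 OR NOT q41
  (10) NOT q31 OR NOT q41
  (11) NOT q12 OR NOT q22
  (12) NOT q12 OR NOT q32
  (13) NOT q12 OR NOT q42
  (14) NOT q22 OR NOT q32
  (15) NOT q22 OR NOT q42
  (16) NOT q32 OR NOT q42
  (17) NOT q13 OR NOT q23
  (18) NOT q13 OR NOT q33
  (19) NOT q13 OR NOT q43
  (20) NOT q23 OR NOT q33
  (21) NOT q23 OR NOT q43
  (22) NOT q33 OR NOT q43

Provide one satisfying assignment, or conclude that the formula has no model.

Branch on q11: set q11 = false.
Branch on q12: set q12 = true.
Unit clause (NOT q22) forces q22 = false.
Unit clause (NOT q32) forces q32 = false.
Unit clause (NOT q42) forces q42 = false.
Branch on q21: set q21 = true.
Unit clause (NOT q31) forces q31 = false.
Unit clause (q33) forces q33 = true.
Unit clause (NOT q41) forces q41 = false.
Unit clause (q43) forces q43 = true.
But (NOT q43) is also a unit clause — contradiction.
So q21 must be the other value — set q21 = false.
Unit clause (q23) forces q23 = true.
Unit clause (NOT q13) forces q13 = false.
Unit clause (NOT q33) forces q33 = false.
Unit clause (q31) forces q31 = true.
Unit clause (NOT q41) forces q41 = false.
Unit clause (q43) forces q43 = true.
But (NOT q43) is also a unit clause — contradiction.
Either choice for q21 ends in contradiction.
So q12 must be the other value — set q12 = false.
Unit clause (q13) forces q13 = true.
Unit clause (NOT q23) forces q23 = false.
Unit clause (NOT q33) forces q33 = false.
Unit clause (NOT q43) forces q43 = false.
Branch on q21: set q21 = true.
Unit clause (NOT q31) forces q31 = false.
Unit clause (q32) forces q32 = true.
Unit clause (NOT q41) forces q41 = false.
Unit clause (q42) forces q42 = true.
But (NOT q42) is also a unit clause — contradiction.
So q21 must be the other value — set q21 = false.
Unit clause (q22) forces q22 = true.
Unit clause (NOT q32) forces q32 = false.
Unit clause (q31) forces q31 = true.
Unit clause (NOT q41) forces q41 = false.
Unit clause (q42) forces q42 = true.
But (NOT q42) is also a unit clause — contradiction.
Either choice for q21 ends in contradiction.
Either choice for q12 ends in contradiction.
So q11 must be the other value — set q11 = true.
Unit clause (NOT q21) forces q21 = false.
Unit clause (NOT q31) forces q31 = false.
Unit clause (NOT q41) forces q41 = false.
Branch on q22: set q22 = true.
Unit clause (NOT q12) forces q12 = false.
Unit clause (NOT q32) forces q32 = false.
Unit clause (q33) forces q33 = true.
Unit clause (NOT q42) forces q42 = false.
Unit clause (q43) forces q43 = true.
But (NOT q43) is also a unit clause — contradiction.
So q22 must be the other value — set q22 = false.
Unit clause (q23) forces q23 = true.
Unit clause (NOT q13) forces q13 = false.
Unit clause (NOT q33) forces q33 = false.
Unit clause (q32) forces q32 = true.
Unit clause (NOT q12) forces q12 = false.
Unit clause (NOT q42) forces q42 = false.
Unit clause (q43) forces q43 = true.
But (NOT q43) is also a unit clause — contradiction.
Either choice for q22 ends in contradiction.
Either choice for q11 ends in contradiction.

UNSATISFIABLE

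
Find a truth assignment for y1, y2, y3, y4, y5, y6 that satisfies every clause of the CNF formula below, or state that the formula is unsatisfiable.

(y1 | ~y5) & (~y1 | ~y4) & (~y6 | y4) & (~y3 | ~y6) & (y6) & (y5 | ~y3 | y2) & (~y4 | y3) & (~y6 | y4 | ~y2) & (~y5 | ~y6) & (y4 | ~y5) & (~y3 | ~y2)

(y6) alone gives y6 = 1.
(y4) alone gives y4 = 1.
(~y1) alone gives y1 = 0.
(~y5) alone gives y5 = 0.
(~y3) alone gives y3 = 0.
But (y3) is also a unit clause — contradiction.

UNSATISFIABLE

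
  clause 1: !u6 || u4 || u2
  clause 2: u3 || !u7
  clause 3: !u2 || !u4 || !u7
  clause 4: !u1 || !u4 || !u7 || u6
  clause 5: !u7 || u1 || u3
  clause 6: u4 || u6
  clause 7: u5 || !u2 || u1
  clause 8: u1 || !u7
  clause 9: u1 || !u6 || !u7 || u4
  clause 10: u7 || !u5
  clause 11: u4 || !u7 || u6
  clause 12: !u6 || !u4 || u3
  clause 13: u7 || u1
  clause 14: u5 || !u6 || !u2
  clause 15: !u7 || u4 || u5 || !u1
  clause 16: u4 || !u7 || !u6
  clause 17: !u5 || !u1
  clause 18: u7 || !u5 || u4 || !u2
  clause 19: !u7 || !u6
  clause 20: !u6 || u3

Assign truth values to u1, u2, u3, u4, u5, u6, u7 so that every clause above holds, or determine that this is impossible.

u1: true; u2: true; u3: false; u4: true; u5: false; u6: false; u7: false

Try u3 = false.
The clause (!u7) is unit, so u7 = false.
The clause (!u5) is unit, so u5 = false.
The clause (u1) is unit, so u1 = true.
The clause (!u6) is unit, so u6 = false.
The clause (u4) is unit, so u4 = true.
All clauses hold; u2 can take either value.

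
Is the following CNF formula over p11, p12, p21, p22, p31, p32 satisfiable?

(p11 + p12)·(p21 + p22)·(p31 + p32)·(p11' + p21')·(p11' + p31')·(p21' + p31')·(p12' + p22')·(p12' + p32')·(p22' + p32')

Branch on p11: set p11 = 1.
Unit clause (p21') forces p21 = 0.
Unit clause (p22) forces p22 = 1.
Unit clause (p31') forces p31 = 0.
Unit clause (p32) forces p32 = 1.
That conflicts with the unit clause (p32').
Backtrack on p11: now try p11 = 0.
Unit clause (p12) forces p12 = 1.
Unit clause (p22') forces p22 = 0.
Unit clause (p21) forces p21 = 1.
Unit clause (p31') forces p31 = 0.
Unit clause (p32) forces p32 = 1.
That conflicts with the unit clause (p32').
Both values of p11 lead to a conflict.
No assignment satisfies every clause.

Unsatisfiable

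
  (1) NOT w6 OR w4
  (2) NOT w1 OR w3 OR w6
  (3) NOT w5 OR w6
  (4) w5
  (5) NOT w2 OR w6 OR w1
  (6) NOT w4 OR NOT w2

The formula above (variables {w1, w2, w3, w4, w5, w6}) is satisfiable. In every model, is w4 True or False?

Suppose w4 = false.
Unit clause (NOT w6) forces w6 = false.
Unit clause (NOT w5) forces w5 = false.
Now (w5) is unsatisfied and unit — conflict.
So every satisfying assignment has w4 = True.

True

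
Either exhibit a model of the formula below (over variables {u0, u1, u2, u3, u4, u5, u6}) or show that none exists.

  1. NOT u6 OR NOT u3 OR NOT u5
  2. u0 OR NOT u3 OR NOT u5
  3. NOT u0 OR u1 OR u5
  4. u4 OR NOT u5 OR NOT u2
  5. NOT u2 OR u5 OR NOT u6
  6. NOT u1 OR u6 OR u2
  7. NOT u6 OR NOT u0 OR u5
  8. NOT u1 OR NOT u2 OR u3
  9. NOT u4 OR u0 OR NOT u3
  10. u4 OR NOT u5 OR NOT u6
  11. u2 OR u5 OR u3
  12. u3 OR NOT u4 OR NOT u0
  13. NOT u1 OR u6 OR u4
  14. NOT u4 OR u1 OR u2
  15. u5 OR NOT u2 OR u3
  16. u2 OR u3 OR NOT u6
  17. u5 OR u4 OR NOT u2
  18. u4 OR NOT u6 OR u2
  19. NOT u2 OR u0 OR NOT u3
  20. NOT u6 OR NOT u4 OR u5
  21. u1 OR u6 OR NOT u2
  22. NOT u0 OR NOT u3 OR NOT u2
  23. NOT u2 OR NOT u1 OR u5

Try u6 = false.
Try u1 = false.
Unit clause (NOT u2) forces u2 = false.
Unit clause (NOT u4) forces u4 = false.
Try u0 = true.
Unit clause (u5) forces u5 = true.
All clauses hold; u3 can take either value.

u0=true; u1=false; u2=false; u3=false; u4=false; u5=true; u6=false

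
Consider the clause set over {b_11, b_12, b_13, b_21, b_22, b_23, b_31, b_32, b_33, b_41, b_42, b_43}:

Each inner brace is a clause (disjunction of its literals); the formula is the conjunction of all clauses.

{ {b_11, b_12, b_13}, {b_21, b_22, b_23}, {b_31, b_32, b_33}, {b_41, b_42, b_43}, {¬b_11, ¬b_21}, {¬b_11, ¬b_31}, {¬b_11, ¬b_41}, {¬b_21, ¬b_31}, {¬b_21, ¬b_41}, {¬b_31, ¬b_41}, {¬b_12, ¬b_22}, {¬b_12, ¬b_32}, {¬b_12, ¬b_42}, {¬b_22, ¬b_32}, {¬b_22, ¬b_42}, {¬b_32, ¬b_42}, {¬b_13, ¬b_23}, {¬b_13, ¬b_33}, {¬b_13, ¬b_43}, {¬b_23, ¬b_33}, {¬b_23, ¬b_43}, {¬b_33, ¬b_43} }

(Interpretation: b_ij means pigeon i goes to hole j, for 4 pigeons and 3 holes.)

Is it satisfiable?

No

Try b_11 = False.
Try b_12 = True.
Unit clause (¬b_22) forces b_22 = False.
Unit clause (¬b_32) forces b_32 = False.
Unit clause (¬b_42) forces b_42 = False.
Try b_21 = True.
Unit clause (¬b_31) forces b_31 = False.
Unit clause (b_33) forces b_33 = True.
Unit clause (¬b_41) forces b_41 = False.
Unit clause (b_43) forces b_43 = True.
That conflicts with the unit clause (¬b_43).
So b_21 must be the other value — set b_21 = False.
Unit clause (b_23) forces b_23 = True.
Unit clause (¬b_13) forces b_13 = False.
Unit clause (¬b_33) forces b_33 = False.
Unit clause (b_31) forces b_31 = True.
Unit clause (¬b_41) forces b_41 = False.
Unit clause (b_43) forces b_43 = True.
That conflicts with the unit clause (¬b_43).
Either choice for b_21 ends in contradiction.
So b_12 must be the other value — set b_12 = False.
Unit clause (b_13) forces b_13 = True.
Unit clause (¬b_23) forces b_23 = False.
Unit clause (¬b_33) forces b_33 = False.
Unit clause (¬b_43) forces b_43 = False.
Try b_21 = True.
Unit clause (¬b_31) forces b_31 = False.
Unit clause (b_32) forces b_32 = True.
Unit clause (¬b_41) forces b_41 = False.
Unit clause (b_42) forces b_42 = True.
That conflicts with the unit clause (¬b_42).
So b_21 must be the other value — set b_21 = False.
Unit clause (b_22) forces b_22 = True.
Unit clause (¬b_32) forces b_32 = False.
Unit clause (b_31) forces b_31 = True.
Unit clause (¬b_41) forces b_41 = False.
Unit clause (b_42) forces b_42 = True.
That conflicts with the unit clause (¬b_42).
Either choice for b_21 ends in contradiction.
Either choice for b_12 ends in contradiction.
So b_11 must be the other value — set b_11 = True.
Unit clause (¬b_21) forces b_21 = False.
Unit clause (¬b_31) forces b_31 = False.
Unit clause (¬b_41) forces b_41 = False.
Try b_22 = True.
Unit clause (¬b_12) forces b_12 = False.
Unit clause (¬b_32) forces b_32 = False.
Unit clause (b_33) forces b_33 = True.
Unit clause (¬b_42) forces b_42 = False.
Unit clause (b_43) forces b_43 = True.
That conflicts with the unit clause (¬b_43).
So b_22 must be the other value — set b_22 = False.
Unit clause (b_23) forces b_23 = True.
Unit clause (¬b_13) forces b_13 = False.
Unit clause (¬b_33) forces b_33 = False.
Unit clause (b_32) forces b_32 = True.
Unit clause (¬b_12) forces b_12 = False.
Unit clause (¬b_42) forces b_42 = False.
Unit clause (b_43) forces b_43 = True.
That conflicts with the unit clause (¬b_43).
Either choice for b_22 ends in contradiction.
Either choice for b_11 ends in contradiction.
No assignment satisfies every clause.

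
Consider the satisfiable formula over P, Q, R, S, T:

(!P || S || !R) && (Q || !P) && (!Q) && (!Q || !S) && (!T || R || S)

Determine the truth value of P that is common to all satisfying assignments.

Suppose P = true.
Unit clause (Q) forces Q = true.
But (!Q) is also a unit clause — contradiction.
So every satisfying assignment has P = False.

False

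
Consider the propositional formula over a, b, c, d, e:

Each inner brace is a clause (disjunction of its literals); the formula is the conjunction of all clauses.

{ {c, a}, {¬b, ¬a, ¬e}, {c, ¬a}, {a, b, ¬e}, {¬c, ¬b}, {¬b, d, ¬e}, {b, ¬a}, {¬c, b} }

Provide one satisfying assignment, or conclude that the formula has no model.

UNSATISFIABLE

Try c = True.
The clause (¬b) is unit, so b = False.
Now (b) is unsatisfied and unit — conflict.
Backtrack on c: now try c = False.
The clause (a) is unit, so a = True.
Now (¬a) is unsatisfied and unit — conflict.
Either choice for c ends in contradiction.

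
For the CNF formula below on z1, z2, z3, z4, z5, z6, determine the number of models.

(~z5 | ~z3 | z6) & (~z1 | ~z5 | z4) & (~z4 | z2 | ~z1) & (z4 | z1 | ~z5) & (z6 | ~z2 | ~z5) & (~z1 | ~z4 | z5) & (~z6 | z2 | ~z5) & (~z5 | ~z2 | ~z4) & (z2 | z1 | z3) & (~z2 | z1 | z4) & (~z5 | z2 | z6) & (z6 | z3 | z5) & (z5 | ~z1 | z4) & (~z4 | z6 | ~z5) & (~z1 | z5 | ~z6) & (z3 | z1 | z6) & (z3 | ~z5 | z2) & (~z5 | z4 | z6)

There are 2^6 = 64 truth assignments over (z1, z2, z3, z4, z5, z6).
Split on z6. With z6 = 1, the clauses containing z6 are satisfied and ~z6 drops from the rest; 4 of the 2^5 = 32 assignments to the other variables satisfy what remains.
With z6 = 0, by the same count on the reduced clause set, 3 assignments work.
Total: 4 + 3 = 7.

7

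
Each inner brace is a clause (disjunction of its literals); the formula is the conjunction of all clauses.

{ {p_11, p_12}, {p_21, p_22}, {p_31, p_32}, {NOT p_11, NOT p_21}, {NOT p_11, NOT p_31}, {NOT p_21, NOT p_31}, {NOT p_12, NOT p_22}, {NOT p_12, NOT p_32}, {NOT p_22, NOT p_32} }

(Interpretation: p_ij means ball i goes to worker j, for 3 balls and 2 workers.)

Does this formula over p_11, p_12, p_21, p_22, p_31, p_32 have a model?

Branch on p_11: set p_11 = true.
Unit clause (NOT p_21) forces p_21 = false.
Unit clause (p_22) forces p_22 = true.
Unit clause (NOT p_31) forces p_31 = false.
Unit clause (p_32) forces p_32 = true.
That conflicts with the unit clause (NOT p_32).
That branch fails; take p_11 = false instead.
Unit clause (p_12) forces p_12 = true.
Unit clause (NOT p_22) forces p_22 = false.
Unit clause (p_21) forces p_21 = true.
Unit clause (NOT p_31) forces p_31 = false.
Unit clause (p_32) forces p_32 = true.
That conflicts with the unit clause (NOT p_32).
Both values of p_11 lead to a conflict.
No assignment satisfies every clause.

Unsatisfiable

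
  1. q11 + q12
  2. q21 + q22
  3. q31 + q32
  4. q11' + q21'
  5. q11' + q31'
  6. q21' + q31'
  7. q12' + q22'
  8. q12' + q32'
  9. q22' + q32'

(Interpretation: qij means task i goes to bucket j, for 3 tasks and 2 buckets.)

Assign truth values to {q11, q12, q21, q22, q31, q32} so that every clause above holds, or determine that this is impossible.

Case q11 = 1:
From the singleton clause (q21'), q21 = 0.
From the singleton clause (q22), q22 = 1.
From the singleton clause (q31'), q31 = 0.
From the singleton clause (q32), q32 = 1.
But (q32') is also a unit clause — contradiction.
So q11 must be the other value — set q11 = 0.
From the singleton clause (q12), q12 = 1.
From the singleton clause (q22'), q22 = 0.
From the singleton clause (q21), q21 = 1.
From the singleton clause (q31'), q31 = 0.
From the singleton clause (q32), q32 = 1.
But (q32') is also a unit clause — contradiction.
Neither q11 = 1 nor q11 = 0 works.

UNSATISFIABLE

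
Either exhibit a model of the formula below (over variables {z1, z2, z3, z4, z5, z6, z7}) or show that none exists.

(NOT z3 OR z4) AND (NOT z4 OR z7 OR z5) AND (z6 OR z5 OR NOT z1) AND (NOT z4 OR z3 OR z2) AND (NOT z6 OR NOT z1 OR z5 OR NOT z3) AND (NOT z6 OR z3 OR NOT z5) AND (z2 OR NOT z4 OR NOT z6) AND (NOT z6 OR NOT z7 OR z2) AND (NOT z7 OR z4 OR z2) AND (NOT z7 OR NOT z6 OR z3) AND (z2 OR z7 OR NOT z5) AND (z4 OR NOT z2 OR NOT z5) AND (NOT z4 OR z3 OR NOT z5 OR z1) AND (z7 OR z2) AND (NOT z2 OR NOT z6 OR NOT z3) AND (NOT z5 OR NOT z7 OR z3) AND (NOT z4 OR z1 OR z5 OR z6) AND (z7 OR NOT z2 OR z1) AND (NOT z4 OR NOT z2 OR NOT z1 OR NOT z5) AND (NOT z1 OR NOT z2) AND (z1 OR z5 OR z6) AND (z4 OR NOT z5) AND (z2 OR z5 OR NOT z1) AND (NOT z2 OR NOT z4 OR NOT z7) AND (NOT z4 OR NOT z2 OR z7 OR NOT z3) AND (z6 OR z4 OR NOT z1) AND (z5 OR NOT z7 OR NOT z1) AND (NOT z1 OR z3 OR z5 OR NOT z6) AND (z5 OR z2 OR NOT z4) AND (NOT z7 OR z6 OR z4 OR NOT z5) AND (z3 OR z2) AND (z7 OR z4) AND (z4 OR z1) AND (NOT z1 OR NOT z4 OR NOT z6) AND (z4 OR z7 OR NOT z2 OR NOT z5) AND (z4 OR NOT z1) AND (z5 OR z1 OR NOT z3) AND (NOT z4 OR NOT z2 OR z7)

z1=false,  z2=false,  z3=true,  z4=true,  z5=true,  z6=false,  z7=true

Branch on z3: set z3 = true.
(z4) alone gives z4 = true.
Branch on z7: set z7 = true.
(NOT z2) alone gives z2 = false.
(NOT z6) alone gives z6 = false.
(z5) alone gives z5 = true.
All clauses hold; z1 can take either value.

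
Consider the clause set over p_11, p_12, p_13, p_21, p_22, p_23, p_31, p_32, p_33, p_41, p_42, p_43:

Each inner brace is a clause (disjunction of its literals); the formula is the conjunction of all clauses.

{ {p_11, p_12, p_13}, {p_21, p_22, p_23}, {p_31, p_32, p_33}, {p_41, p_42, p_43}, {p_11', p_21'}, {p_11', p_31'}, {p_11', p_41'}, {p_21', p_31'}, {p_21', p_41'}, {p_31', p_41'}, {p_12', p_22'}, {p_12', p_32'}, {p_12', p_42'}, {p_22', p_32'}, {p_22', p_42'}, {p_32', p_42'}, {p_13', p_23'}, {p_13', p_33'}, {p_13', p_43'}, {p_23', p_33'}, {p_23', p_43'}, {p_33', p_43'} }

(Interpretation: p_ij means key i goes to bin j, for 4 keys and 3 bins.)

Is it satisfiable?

Suppose p_11 = 0.
Suppose p_12 = 1.
From the singleton clause (p_22'), p_22 = 0.
From the singleton clause (p_32'), p_32 = 0.
From the singleton clause (p_42'), p_42 = 0.
Suppose p_21 = 1.
From the singleton clause (p_31'), p_31 = 0.
From the singleton clause (p_33), p_33 = 1.
From the singleton clause (p_41'), p_41 = 0.
From the singleton clause (p_43), p_43 = 1.
That conflicts with the unit clause (p_43').
So p_21 must be the other value — set p_21 = 0.
From the singleton clause (p_23), p_23 = 1.
From the singleton clause (p_13'), p_13 = 0.
From the singleton clause (p_33'), p_33 = 0.
From the singleton clause (p_31), p_31 = 1.
From the singleton clause (p_41'), p_41 = 0.
From the singleton clause (p_43), p_43 = 1.
That conflicts with the unit clause (p_43').
Either choice for p_21 ends in contradiction.
So p_12 must be the other value — set p_12 = 0.
From the singleton clause (p_13), p_13 = 1.
From the singleton clause (p_23'), p_23 = 0.
From the singleton clause (p_33'), p_33 = 0.
From the singleton clause (p_43'), p_43 = 0.
Suppose p_21 = 1.
From the singleton clause (p_31'), p_31 = 0.
From the singleton clause (p_32), p_32 = 1.
From the singleton clause (p_41'), p_41 = 0.
From the singleton clause (p_42), p_42 = 1.
That conflicts with the unit clause (p_42').
So p_21 must be the other value — set p_21 = 0.
From the singleton clause (p_22), p_22 = 1.
From the singleton clause (p_32'), p_32 = 0.
From the singleton clause (p_31), p_31 = 1.
From the singleton clause (p_41'), p_41 = 0.
From the singleton clause (p_42), p_42 = 1.
That conflicts with the unit clause (p_42').
Either choice for p_21 ends in contradiction.
Either choice for p_12 ends in contradiction.
So p_11 must be the other value — set p_11 = 1.
From the singleton clause (p_21'), p_21 = 0.
From the singleton clause (p_31'), p_31 = 0.
From the singleton clause (p_41'), p_41 = 0.
Suppose p_22 = 1.
From the singleton clause (p_12'), p_12 = 0.
From the singleton clause (p_32'), p_32 = 0.
From the singleton clause (p_33), p_33 = 1.
From the singleton clause (p_42'), p_42 = 0.
From the singleton clause (p_43), p_43 = 1.
That conflicts with the unit clause (p_43').
So p_22 must be the other value — set p_22 = 0.
From the singleton clause (p_23), p_23 = 1.
From the singleton clause (p_13'), p_13 = 0.
From the singleton clause (p_33'), p_33 = 0.
From the singleton clause (p_32), p_32 = 1.
From the singleton clause (p_12'), p_12 = 0.
From the singleton clause (p_42'), p_42 = 0.
From the singleton clause (p_43), p_43 = 1.
That conflicts with the unit clause (p_43').
Either choice for p_22 ends in contradiction.
Either choice for p_11 ends in contradiction.
No assignment satisfies every clause.

No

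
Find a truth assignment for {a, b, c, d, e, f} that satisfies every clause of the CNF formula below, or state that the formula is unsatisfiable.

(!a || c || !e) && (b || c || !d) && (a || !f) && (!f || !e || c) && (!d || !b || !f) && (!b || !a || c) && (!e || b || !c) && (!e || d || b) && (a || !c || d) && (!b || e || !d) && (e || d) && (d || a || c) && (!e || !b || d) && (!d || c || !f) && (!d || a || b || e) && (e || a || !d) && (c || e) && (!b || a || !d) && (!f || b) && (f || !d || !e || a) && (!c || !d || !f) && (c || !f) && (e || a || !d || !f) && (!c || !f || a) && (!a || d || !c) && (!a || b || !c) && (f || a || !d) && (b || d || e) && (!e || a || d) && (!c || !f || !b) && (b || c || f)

Case a = true:
Case c = true:
(d) alone gives d = true.
(!f) alone gives f = false.
(b) alone gives b = true.
(e) alone gives e = true.
This assignment satisfies each clause.

a: true, b: true, c: true, d: true, e: true, f: false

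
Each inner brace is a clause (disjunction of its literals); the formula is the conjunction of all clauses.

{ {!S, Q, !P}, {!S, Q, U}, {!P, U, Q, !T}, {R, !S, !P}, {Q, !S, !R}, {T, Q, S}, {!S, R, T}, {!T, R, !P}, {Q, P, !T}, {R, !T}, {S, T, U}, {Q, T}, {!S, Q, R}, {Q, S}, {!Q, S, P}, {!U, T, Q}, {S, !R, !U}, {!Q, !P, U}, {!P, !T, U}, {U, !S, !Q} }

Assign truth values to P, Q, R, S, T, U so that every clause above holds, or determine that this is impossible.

Branch on R: set R = true.
Branch on Q: set Q = true.
Branch on S: set S = true.
From the singleton clause (U), U = true.
Every clause is now satisfied; P, T are unconstrained.

P=false,  Q=true,  R=true,  S=true,  T=false,  U=true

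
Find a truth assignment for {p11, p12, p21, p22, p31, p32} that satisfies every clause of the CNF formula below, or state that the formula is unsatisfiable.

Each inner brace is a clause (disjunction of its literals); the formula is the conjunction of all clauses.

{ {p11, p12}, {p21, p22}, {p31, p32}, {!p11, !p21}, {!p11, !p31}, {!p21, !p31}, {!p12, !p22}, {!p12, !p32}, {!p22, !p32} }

UNSATISFIABLE

Suppose p11 = true.
From the singleton clause (!p21), p21 = false.
From the singleton clause (p22), p22 = true.
From the singleton clause (!p31), p31 = false.
From the singleton clause (p32), p32 = true.
That conflicts with the unit clause (!p32).
Backtrack on p11: now try p11 = false.
From the singleton clause (p12), p12 = true.
From the singleton clause (!p22), p22 = false.
From the singleton clause (p21), p21 = true.
From the singleton clause (!p31), p31 = false.
From the singleton clause (p32), p32 = true.
That conflicts with the unit clause (!p32).
Both values of p11 lead to a conflict.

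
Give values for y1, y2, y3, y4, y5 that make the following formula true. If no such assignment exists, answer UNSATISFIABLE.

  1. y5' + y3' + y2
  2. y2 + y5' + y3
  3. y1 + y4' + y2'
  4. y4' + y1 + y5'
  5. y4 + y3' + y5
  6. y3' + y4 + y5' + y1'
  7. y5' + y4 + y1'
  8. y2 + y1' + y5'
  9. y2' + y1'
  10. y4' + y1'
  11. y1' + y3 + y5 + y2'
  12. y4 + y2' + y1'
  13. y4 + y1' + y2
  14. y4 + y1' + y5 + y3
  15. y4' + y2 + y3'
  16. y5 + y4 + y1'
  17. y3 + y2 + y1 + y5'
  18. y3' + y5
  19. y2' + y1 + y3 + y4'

y1 ↦ 0; y2 ↦ 0; y3 ↦ 0; y4 ↦ 0; y5 ↦ 0

Suppose y2 = 0.
Suppose y5 = 0.
From the singleton clause (y3'), y3 = 0.
Suppose y4 = 0.
From the singleton clause (y1'), y1 = 0.
All clauses are satisfied.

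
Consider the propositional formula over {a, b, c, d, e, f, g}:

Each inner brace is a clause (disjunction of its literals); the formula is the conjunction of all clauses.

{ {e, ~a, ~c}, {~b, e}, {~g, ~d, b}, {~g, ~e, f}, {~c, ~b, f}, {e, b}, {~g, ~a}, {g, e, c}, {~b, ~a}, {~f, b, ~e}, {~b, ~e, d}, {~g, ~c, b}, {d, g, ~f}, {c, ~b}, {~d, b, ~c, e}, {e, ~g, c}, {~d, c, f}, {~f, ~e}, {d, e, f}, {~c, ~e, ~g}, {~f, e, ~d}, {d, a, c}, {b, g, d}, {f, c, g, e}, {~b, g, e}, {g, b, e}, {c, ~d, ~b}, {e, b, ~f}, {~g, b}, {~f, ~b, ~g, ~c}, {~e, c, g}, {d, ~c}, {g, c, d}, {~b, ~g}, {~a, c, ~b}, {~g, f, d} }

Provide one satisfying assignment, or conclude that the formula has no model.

Suppose b = 0.
Unit clause (e) forces e = 1.
Unit clause (~f) forces f = 0.
Unit clause (~g) forces g = 0.
Unit clause (d) forces d = 1.
Unit clause (c) forces c = 1.
Every clause is now satisfied; a is unconstrained.

a: 0,  b: 0,  c: 1,  d: 1,  e: 1,  f: 0,  g: 0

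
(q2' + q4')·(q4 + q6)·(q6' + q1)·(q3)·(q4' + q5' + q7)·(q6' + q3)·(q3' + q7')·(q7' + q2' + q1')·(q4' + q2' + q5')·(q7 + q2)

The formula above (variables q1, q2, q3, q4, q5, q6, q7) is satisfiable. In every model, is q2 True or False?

Suppose q2 = 0.
Unit clause (q3) forces q3 = 1.
Unit clause (q7') forces q7 = 0.
That conflicts with the unit clause (q7).
So every satisfying assignment has q2 = True.

True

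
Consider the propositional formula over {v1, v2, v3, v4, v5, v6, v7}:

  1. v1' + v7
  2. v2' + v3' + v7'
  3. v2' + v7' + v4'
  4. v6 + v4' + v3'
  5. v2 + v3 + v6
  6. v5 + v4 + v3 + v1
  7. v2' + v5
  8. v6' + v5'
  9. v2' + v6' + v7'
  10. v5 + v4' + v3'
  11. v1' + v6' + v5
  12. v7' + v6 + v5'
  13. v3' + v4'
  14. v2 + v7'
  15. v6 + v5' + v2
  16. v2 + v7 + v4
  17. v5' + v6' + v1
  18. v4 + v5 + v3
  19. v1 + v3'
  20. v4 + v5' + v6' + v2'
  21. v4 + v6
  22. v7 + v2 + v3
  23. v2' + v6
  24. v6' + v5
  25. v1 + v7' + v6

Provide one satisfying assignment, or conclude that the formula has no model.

Branch on v1: set v1 = 0.
The clause (v3') is unit, so v3 = 0.
Branch on v2: set v2 = 1.
The clause (v5) is unit, so v5 = 1.
The clause (v6') is unit, so v6 = 0.
Now (v6) is unsatisfied and unit — conflict.
Undo v2 and try v2 = 0.
The clause (v6) is unit, so v6 = 1.
The clause (v5') is unit, so v5 = 0.
Now (v5) is unsatisfied and unit — conflict.
Neither v2 = 1 nor v2 = 0 works.
Undo v1 and try v1 = 1.
The clause (v7) is unit, so v7 = 1.
The clause (v2) is unit, so v2 = 1.
The clause (v3') is unit, so v3 = 0.
The clause (v4') is unit, so v4 = 0.
The clause (v5) is unit, so v5 = 1.
The clause (v6') is unit, so v6 = 0.
Now (v6) is unsatisfied and unit — conflict.
Neither v1 = 1 nor v1 = 0 works.

UNSATISFIABLE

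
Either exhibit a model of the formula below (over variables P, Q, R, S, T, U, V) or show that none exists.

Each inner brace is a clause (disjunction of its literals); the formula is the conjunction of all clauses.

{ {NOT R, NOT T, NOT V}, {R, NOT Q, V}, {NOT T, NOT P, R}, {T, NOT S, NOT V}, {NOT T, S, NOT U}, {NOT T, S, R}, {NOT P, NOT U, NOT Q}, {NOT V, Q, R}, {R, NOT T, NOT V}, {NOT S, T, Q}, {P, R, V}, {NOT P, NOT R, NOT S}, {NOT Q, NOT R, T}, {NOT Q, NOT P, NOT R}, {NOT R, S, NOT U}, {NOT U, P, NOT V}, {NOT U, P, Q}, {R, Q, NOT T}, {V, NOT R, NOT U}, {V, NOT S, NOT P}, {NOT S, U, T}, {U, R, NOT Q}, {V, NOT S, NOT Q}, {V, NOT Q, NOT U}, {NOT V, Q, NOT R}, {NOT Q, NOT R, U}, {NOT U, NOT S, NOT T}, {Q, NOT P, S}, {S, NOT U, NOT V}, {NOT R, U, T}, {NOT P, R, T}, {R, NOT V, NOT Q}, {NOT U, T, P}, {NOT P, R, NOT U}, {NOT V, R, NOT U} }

Case R = true:
Case T = true:
Unit clause (NOT V) forces V = false.
Unit clause (NOT U) forces U = false.
Unit clause (NOT Q) forces Q = false.
Case P = false:
All clauses hold; S can take either value.

P ↦ false; Q ↦ false; R ↦ true; S ↦ false; T ↦ true; U ↦ false; V ↦ false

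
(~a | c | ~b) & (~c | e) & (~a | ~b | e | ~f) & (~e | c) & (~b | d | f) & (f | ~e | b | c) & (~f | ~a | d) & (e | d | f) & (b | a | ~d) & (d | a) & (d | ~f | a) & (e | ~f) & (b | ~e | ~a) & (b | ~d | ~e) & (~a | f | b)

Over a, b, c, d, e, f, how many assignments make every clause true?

5

There are 2^6 = 64 truth assignments over (a, b, c, d, e, f).
Split on f. With f = 1, the clauses containing f are satisfied and ~f drops from the rest; 2 of the 2^5 = 32 assignments to the other variables satisfy what remains.
With f = 0, by the same count on the reduced clause set, 3 assignments work.
(One model: a=F, b=T, c=F, d=T, e=F, f=F.)
Total: 2 + 3 = 5.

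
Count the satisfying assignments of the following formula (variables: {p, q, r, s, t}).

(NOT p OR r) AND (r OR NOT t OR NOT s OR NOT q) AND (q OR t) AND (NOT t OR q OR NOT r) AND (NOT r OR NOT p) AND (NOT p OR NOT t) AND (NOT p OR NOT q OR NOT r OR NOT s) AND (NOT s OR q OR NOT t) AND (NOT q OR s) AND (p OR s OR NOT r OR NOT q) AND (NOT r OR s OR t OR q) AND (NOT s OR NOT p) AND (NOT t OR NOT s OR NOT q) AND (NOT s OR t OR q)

There are 2^5 = 32 truth assignments over (p, q, r, s, t).
Split on s. With s = true, the clauses containing s are satisfied and NOT s drops from the rest; 2 of the 2^4 = 16 assignments to the other variables satisfy what remains.
With s = false, by the same count on the reduced clause set, 1 assignment works.
(One model: p=F, q=F, r=F, s=F, t=T.)
Total: 2 + 1 = 3.

3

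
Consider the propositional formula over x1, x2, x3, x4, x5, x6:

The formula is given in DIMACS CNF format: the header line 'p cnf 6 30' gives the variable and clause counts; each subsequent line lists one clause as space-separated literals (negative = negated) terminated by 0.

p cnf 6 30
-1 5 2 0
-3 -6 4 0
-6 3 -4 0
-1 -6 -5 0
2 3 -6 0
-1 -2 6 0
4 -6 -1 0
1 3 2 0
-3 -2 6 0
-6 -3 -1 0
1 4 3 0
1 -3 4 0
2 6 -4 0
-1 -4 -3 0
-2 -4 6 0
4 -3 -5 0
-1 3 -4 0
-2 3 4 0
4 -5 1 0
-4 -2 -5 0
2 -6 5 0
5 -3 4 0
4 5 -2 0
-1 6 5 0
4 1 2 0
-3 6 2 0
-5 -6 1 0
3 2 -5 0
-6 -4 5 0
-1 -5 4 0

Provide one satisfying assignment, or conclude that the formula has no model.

Branch on x1: set x1 = False.
Branch on x3: set x3 = True.
From the singleton clause (x4), x4 = True.
Branch on x2: set x2 = False.
From the singleton clause (x6), x6 = True.
From the singleton clause (x5), x5 = True.
But (¬x5) is also a unit clause — contradiction.
Backtrack on x2: now try x2 = True.
From the singleton clause (x6), x6 = True.
From the singleton clause (¬x5), x5 = False.
But (x5) is also a unit clause — contradiction.
Neither x2 = True nor x2 = False works.
Backtrack on x3: now try x3 = False.
From the singleton clause (x2), x2 = True.
From the singleton clause (x4), x4 = True.
From the singleton clause (¬x6), x6 = False.
But (x6) is also a unit clause — contradiction.
Neither x3 = True nor x3 = False works.
Backtrack on x1: now try x1 = True.
Branch on x5: set x5 = True.
From the singleton clause (¬x6), x6 = False.
From the singleton clause (¬x2), x2 = False.
From the singleton clause (¬x4), x4 = False.
But (x4) is also a unit clause — contradiction.
Backtrack on x5: now try x5 = False.
From the singleton clause (x2), x2 = True.
From the singleton clause (x6), x6 = True.
From the singleton clause (x4), x4 = True.
But (¬x4) is also a unit clause — contradiction.
Neither x5 = True nor x5 = False works.
Neither x1 = True nor x1 = False works.

UNSATISFIABLE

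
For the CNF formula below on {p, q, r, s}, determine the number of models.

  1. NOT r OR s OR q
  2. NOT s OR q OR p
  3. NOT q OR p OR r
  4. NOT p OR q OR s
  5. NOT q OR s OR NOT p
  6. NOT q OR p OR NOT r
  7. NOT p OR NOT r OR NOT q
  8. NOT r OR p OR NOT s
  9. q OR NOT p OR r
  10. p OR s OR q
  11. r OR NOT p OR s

2

There are 2^4 = 16 truth assignments over (p, q, r, s).
Check each against the 11 clauses (columns in the order p, q, r, s):
  F F F F  ✗ fails (p OR s OR q)
  F F F T  ✗ fails (NOT s OR q OR p)
  F F T F  ✗ fails (NOT r OR s OR q)
  F F T T  ✗ fails (NOT s OR q OR p)
  F T F F  ✗ fails (NOT q OR p OR r)
  F T F T  ✗ fails (NOT q OR p OR r)
  F T T F  ✗ fails (NOT q OR p OR NOT r)
  F T T T  ✗ fails (NOT q OR p OR NOT r)
  T F F F  ✗ fails (NOT p OR q OR s)
  T F F T  ✗ fails (q OR NOT p OR r)
  T F T F  ✗ fails (NOT r OR s OR q)
  T F T T  ✓ satisfies all
  T T F F  ✗ fails (NOT q OR s OR NOT p)
  T T F T  ✓ satisfies all
  T T T F  ✗ fails (NOT q OR s OR NOT p)
  T T T T  ✗ fails (NOT p OR NOT r OR NOT q)
2 of the 16 rows are models.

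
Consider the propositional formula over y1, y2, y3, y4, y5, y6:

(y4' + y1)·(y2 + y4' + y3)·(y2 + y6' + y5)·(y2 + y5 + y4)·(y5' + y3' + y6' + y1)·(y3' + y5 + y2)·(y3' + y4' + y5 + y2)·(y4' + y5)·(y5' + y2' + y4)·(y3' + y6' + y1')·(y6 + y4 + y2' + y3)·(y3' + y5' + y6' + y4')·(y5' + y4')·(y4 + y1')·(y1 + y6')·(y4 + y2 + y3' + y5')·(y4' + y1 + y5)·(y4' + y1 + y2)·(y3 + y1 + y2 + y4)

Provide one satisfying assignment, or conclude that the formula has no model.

Case y4 = 0:
(y1') alone gives y1 = 0.
(y6') alone gives y6 = 0.
Case y2 = 1:
(y5') alone gives y5 = 0.
(y3) alone gives y3 = 1.
This assignment satisfies each clause.

y1 ↦ 0,  y2 ↦ 1,  y3 ↦ 1,  y4 ↦ 0,  y5 ↦ 0,  y6 ↦ 0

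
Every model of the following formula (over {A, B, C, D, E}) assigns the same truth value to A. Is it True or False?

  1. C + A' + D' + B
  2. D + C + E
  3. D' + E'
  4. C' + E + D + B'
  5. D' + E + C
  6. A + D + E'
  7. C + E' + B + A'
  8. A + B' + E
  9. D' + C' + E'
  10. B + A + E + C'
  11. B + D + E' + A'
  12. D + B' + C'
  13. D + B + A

True

Suppose A = 0.
Branch on D: set D = 0.
The clause (E') is unit, so E = 0.
The clause (C) is unit, so C = 1.
The clause (B') is unit, so B = 0.
Now (B) is unsatisfied and unit — conflict.
So D must be the other value — set D = 1.
The clause (E') is unit, so E = 0.
The clause (C) is unit, so C = 1.
The clause (B') is unit, so B = 0.
Now (B) is unsatisfied and unit — conflict.
Either choice for D ends in contradiction.
So every satisfying assignment has A = True.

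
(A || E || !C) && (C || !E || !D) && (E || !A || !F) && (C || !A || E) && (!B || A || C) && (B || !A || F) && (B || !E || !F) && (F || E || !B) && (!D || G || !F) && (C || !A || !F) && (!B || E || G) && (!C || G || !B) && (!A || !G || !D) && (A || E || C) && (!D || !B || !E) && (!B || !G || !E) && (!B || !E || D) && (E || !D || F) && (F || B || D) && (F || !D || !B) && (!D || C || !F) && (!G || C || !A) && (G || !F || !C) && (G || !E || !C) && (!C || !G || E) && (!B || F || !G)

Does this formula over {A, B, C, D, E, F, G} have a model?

Case A = false:
Case E = true:
Case C = true:
Unit clause (G) forces G = true.
Unit clause (!B) forces B = false.
Unit clause (!F) forces F = false.
Unit clause (D) forces D = true.
This assignment satisfies each clause.
A satisfying assignment: A=false, B=false, C=true, D=true, E=true, F=false, G=true.

Yes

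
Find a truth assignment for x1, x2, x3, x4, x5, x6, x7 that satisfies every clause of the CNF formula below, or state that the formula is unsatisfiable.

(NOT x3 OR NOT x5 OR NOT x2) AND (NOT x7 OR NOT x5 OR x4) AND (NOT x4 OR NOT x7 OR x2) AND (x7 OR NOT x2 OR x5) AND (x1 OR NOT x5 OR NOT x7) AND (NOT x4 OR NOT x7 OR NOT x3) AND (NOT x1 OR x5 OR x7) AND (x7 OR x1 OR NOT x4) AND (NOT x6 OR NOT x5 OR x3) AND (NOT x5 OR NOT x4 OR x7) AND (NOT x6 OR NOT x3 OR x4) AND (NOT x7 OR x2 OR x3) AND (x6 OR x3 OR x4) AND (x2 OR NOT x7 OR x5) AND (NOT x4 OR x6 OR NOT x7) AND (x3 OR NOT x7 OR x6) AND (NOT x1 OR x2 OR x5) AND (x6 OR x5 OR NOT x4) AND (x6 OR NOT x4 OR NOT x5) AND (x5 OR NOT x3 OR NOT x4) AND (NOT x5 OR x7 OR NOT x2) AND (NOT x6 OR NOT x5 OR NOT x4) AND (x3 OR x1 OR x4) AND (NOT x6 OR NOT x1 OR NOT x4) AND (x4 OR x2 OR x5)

Suppose x3 = true.
Suppose x5 = false.
Unit clause (NOT x4) forces x4 = false.
Unit clause (NOT x6) forces x6 = false.
Unit clause (x2) forces x2 = true.
Unit clause (x7) forces x7 = true.
All clauses hold; x1 can take either value.

x1=true,  x2=true,  x3=true,  x4=false,  x5=false,  x6=false,  x7=true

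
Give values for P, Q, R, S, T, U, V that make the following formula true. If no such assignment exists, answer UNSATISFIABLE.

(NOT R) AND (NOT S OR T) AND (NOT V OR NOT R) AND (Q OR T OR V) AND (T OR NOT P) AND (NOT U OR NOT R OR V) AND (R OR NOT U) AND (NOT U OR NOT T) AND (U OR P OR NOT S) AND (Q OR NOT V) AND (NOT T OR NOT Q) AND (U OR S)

P=true, Q=false, R=false, S=true, T=true, U=false, V=false

The clause (NOT R) is unit, so R = false.
The clause (NOT U) is unit, so U = false.
The clause (S) is unit, so S = true.
The clause (T) is unit, so T = true.
The clause (P) is unit, so P = true.
The clause (NOT Q) is unit, so Q = false.
The clause (NOT V) is unit, so V = false.
Every clause now holds.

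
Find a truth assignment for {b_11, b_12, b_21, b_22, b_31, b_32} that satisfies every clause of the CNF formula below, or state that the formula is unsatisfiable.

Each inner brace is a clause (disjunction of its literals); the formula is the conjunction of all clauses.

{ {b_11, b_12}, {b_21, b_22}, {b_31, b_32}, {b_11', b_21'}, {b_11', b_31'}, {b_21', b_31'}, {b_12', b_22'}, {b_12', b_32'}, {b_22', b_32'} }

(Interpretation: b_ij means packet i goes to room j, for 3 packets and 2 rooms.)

Branch on b_11: set b_11 = 1.
Unit clause (b_21') forces b_21 = 0.
Unit clause (b_22) forces b_22 = 1.
Unit clause (b_31') forces b_31 = 0.
Unit clause (b_32) forces b_32 = 1.
But (b_32') is also a unit clause — contradiction.
So b_11 must be the other value — set b_11 = 0.
Unit clause (b_12) forces b_12 = 1.
Unit clause (b_22') forces b_22 = 0.
Unit clause (b_21) forces b_21 = 1.
Unit clause (b_31') forces b_31 = 0.
Unit clause (b_32) forces b_32 = 1.
But (b_32') is also a unit clause — contradiction.
Both values of b_11 lead to a conflict.

UNSATISFIABLE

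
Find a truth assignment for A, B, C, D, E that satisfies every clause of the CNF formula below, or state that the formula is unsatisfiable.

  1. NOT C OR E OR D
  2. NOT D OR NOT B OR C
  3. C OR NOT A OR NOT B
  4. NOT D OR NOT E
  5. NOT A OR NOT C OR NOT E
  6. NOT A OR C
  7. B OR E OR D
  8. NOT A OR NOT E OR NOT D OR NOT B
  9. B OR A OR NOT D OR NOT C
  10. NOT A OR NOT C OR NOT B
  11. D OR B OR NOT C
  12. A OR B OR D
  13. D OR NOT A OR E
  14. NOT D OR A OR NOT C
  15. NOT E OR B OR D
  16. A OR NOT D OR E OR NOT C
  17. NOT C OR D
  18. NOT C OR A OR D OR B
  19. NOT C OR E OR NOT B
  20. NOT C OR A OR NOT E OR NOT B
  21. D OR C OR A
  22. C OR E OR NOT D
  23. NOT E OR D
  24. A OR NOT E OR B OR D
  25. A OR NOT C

A=true,  B=false,  C=true,  D=true,  E=false

Branch on D: set D = true.
Unit clause (NOT E) forces E = false.
Unit clause (C) forces C = true.
Unit clause (A) forces A = true.
Unit clause (NOT B) forces B = false.
Every clause now holds.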